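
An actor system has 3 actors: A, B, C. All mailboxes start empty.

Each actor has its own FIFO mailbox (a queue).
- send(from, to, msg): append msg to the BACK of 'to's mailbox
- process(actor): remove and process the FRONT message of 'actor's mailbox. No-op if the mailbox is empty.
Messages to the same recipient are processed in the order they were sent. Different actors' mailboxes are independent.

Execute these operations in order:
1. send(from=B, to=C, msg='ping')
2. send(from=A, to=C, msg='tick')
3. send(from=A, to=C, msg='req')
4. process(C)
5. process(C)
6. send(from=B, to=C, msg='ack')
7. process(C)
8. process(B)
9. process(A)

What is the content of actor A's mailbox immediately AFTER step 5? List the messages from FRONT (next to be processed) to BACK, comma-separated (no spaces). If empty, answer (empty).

After 1 (send(from=B, to=C, msg='ping')): A:[] B:[] C:[ping]
After 2 (send(from=A, to=C, msg='tick')): A:[] B:[] C:[ping,tick]
After 3 (send(from=A, to=C, msg='req')): A:[] B:[] C:[ping,tick,req]
After 4 (process(C)): A:[] B:[] C:[tick,req]
After 5 (process(C)): A:[] B:[] C:[req]

(empty)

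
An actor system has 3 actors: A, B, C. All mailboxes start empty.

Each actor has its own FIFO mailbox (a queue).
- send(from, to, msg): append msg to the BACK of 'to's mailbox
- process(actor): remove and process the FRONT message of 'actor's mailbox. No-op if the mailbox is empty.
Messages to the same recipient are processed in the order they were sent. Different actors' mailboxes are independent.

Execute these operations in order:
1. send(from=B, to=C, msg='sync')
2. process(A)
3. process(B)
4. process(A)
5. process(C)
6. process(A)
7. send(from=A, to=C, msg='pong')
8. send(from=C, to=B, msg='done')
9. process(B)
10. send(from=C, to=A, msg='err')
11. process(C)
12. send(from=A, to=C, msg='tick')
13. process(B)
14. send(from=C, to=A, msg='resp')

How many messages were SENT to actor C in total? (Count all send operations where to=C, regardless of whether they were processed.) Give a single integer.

Answer: 3

Derivation:
After 1 (send(from=B, to=C, msg='sync')): A:[] B:[] C:[sync]
After 2 (process(A)): A:[] B:[] C:[sync]
After 3 (process(B)): A:[] B:[] C:[sync]
After 4 (process(A)): A:[] B:[] C:[sync]
After 5 (process(C)): A:[] B:[] C:[]
After 6 (process(A)): A:[] B:[] C:[]
After 7 (send(from=A, to=C, msg='pong')): A:[] B:[] C:[pong]
After 8 (send(from=C, to=B, msg='done')): A:[] B:[done] C:[pong]
After 9 (process(B)): A:[] B:[] C:[pong]
After 10 (send(from=C, to=A, msg='err')): A:[err] B:[] C:[pong]
After 11 (process(C)): A:[err] B:[] C:[]
After 12 (send(from=A, to=C, msg='tick')): A:[err] B:[] C:[tick]
After 13 (process(B)): A:[err] B:[] C:[tick]
After 14 (send(from=C, to=A, msg='resp')): A:[err,resp] B:[] C:[tick]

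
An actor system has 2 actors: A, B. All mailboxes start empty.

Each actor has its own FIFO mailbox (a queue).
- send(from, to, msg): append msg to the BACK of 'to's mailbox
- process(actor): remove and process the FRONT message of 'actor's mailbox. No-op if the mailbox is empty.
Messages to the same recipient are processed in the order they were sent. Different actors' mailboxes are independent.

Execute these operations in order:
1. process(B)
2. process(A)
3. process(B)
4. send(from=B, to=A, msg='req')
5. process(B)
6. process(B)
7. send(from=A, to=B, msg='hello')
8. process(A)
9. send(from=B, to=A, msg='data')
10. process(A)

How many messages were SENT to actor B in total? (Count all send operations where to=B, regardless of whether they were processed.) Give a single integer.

Answer: 1

Derivation:
After 1 (process(B)): A:[] B:[]
After 2 (process(A)): A:[] B:[]
After 3 (process(B)): A:[] B:[]
After 4 (send(from=B, to=A, msg='req')): A:[req] B:[]
After 5 (process(B)): A:[req] B:[]
After 6 (process(B)): A:[req] B:[]
After 7 (send(from=A, to=B, msg='hello')): A:[req] B:[hello]
After 8 (process(A)): A:[] B:[hello]
After 9 (send(from=B, to=A, msg='data')): A:[data] B:[hello]
After 10 (process(A)): A:[] B:[hello]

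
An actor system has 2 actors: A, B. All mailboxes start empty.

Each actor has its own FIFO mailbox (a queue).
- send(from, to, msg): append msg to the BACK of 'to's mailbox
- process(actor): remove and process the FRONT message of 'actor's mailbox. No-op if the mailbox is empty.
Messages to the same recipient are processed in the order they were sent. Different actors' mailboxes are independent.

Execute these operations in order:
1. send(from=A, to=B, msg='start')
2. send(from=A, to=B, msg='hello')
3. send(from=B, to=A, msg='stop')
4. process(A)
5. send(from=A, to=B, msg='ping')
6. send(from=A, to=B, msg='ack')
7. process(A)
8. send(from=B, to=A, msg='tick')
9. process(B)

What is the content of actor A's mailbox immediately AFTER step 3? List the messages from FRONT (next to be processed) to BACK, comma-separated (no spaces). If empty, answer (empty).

After 1 (send(from=A, to=B, msg='start')): A:[] B:[start]
After 2 (send(from=A, to=B, msg='hello')): A:[] B:[start,hello]
After 3 (send(from=B, to=A, msg='stop')): A:[stop] B:[start,hello]

stop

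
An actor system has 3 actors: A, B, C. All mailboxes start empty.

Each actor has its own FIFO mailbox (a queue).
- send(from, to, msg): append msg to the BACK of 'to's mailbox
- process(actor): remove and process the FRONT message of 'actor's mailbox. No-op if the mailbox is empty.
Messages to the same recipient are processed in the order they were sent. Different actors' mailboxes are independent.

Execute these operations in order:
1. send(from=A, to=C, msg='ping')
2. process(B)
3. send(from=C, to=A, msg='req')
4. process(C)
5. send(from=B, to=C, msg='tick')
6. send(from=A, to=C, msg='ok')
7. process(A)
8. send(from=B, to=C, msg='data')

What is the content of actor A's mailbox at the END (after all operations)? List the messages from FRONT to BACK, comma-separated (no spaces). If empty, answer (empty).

After 1 (send(from=A, to=C, msg='ping')): A:[] B:[] C:[ping]
After 2 (process(B)): A:[] B:[] C:[ping]
After 3 (send(from=C, to=A, msg='req')): A:[req] B:[] C:[ping]
After 4 (process(C)): A:[req] B:[] C:[]
After 5 (send(from=B, to=C, msg='tick')): A:[req] B:[] C:[tick]
After 6 (send(from=A, to=C, msg='ok')): A:[req] B:[] C:[tick,ok]
After 7 (process(A)): A:[] B:[] C:[tick,ok]
After 8 (send(from=B, to=C, msg='data')): A:[] B:[] C:[tick,ok,data]

Answer: (empty)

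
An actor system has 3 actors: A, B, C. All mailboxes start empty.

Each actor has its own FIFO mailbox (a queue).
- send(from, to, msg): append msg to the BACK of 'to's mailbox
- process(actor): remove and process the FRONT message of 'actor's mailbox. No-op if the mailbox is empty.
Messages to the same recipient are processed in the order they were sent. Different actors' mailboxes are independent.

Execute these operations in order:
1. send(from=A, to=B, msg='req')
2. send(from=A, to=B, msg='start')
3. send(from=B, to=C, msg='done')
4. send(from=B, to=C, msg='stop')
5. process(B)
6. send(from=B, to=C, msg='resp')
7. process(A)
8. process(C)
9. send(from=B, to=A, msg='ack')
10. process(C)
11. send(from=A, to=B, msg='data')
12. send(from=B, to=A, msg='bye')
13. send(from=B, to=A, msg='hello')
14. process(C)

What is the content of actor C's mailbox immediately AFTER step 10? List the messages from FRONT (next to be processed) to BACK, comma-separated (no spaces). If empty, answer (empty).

After 1 (send(from=A, to=B, msg='req')): A:[] B:[req] C:[]
After 2 (send(from=A, to=B, msg='start')): A:[] B:[req,start] C:[]
After 3 (send(from=B, to=C, msg='done')): A:[] B:[req,start] C:[done]
After 4 (send(from=B, to=C, msg='stop')): A:[] B:[req,start] C:[done,stop]
After 5 (process(B)): A:[] B:[start] C:[done,stop]
After 6 (send(from=B, to=C, msg='resp')): A:[] B:[start] C:[done,stop,resp]
After 7 (process(A)): A:[] B:[start] C:[done,stop,resp]
After 8 (process(C)): A:[] B:[start] C:[stop,resp]
After 9 (send(from=B, to=A, msg='ack')): A:[ack] B:[start] C:[stop,resp]
After 10 (process(C)): A:[ack] B:[start] C:[resp]

resp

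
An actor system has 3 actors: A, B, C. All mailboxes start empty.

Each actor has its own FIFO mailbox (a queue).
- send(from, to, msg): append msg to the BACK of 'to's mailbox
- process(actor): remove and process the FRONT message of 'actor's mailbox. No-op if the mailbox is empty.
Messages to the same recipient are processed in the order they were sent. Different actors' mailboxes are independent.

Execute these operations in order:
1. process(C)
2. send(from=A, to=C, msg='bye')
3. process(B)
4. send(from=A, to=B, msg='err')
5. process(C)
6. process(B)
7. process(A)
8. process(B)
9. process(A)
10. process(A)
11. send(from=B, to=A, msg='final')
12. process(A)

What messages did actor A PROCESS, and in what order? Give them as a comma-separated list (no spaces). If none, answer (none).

Answer: final

Derivation:
After 1 (process(C)): A:[] B:[] C:[]
After 2 (send(from=A, to=C, msg='bye')): A:[] B:[] C:[bye]
After 3 (process(B)): A:[] B:[] C:[bye]
After 4 (send(from=A, to=B, msg='err')): A:[] B:[err] C:[bye]
After 5 (process(C)): A:[] B:[err] C:[]
After 6 (process(B)): A:[] B:[] C:[]
After 7 (process(A)): A:[] B:[] C:[]
After 8 (process(B)): A:[] B:[] C:[]
After 9 (process(A)): A:[] B:[] C:[]
After 10 (process(A)): A:[] B:[] C:[]
After 11 (send(from=B, to=A, msg='final')): A:[final] B:[] C:[]
After 12 (process(A)): A:[] B:[] C:[]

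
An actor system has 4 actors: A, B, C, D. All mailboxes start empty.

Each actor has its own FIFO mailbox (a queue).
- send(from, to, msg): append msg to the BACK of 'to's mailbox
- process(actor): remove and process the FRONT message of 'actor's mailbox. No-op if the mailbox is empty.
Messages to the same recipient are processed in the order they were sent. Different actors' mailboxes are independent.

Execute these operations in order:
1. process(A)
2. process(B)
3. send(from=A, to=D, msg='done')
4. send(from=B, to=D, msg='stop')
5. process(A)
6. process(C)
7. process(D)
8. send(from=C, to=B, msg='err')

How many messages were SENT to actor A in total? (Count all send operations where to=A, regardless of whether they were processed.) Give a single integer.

After 1 (process(A)): A:[] B:[] C:[] D:[]
After 2 (process(B)): A:[] B:[] C:[] D:[]
After 3 (send(from=A, to=D, msg='done')): A:[] B:[] C:[] D:[done]
After 4 (send(from=B, to=D, msg='stop')): A:[] B:[] C:[] D:[done,stop]
After 5 (process(A)): A:[] B:[] C:[] D:[done,stop]
After 6 (process(C)): A:[] B:[] C:[] D:[done,stop]
After 7 (process(D)): A:[] B:[] C:[] D:[stop]
After 8 (send(from=C, to=B, msg='err')): A:[] B:[err] C:[] D:[stop]

Answer: 0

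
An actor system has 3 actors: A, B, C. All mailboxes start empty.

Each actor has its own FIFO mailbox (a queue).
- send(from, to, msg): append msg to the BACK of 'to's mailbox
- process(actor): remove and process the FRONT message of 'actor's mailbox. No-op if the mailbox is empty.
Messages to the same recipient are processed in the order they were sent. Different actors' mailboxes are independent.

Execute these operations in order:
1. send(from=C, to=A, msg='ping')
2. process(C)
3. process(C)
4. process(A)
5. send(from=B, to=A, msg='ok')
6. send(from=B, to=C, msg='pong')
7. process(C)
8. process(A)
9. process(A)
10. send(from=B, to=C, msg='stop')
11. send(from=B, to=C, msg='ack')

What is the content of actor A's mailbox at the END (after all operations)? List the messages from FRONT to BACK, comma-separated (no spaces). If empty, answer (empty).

Answer: (empty)

Derivation:
After 1 (send(from=C, to=A, msg='ping')): A:[ping] B:[] C:[]
After 2 (process(C)): A:[ping] B:[] C:[]
After 3 (process(C)): A:[ping] B:[] C:[]
After 4 (process(A)): A:[] B:[] C:[]
After 5 (send(from=B, to=A, msg='ok')): A:[ok] B:[] C:[]
After 6 (send(from=B, to=C, msg='pong')): A:[ok] B:[] C:[pong]
After 7 (process(C)): A:[ok] B:[] C:[]
After 8 (process(A)): A:[] B:[] C:[]
After 9 (process(A)): A:[] B:[] C:[]
After 10 (send(from=B, to=C, msg='stop')): A:[] B:[] C:[stop]
After 11 (send(from=B, to=C, msg='ack')): A:[] B:[] C:[stop,ack]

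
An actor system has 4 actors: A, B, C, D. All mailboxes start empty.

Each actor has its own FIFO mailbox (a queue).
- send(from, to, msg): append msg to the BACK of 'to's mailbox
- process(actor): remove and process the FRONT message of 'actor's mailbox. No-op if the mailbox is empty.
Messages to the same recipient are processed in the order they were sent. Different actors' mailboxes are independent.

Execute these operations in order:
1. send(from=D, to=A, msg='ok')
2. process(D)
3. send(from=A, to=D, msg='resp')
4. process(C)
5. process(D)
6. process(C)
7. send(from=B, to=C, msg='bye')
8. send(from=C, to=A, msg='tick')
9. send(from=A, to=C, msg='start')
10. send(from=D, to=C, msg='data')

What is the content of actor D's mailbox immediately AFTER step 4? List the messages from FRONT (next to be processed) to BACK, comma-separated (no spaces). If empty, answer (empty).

After 1 (send(from=D, to=A, msg='ok')): A:[ok] B:[] C:[] D:[]
After 2 (process(D)): A:[ok] B:[] C:[] D:[]
After 3 (send(from=A, to=D, msg='resp')): A:[ok] B:[] C:[] D:[resp]
After 4 (process(C)): A:[ok] B:[] C:[] D:[resp]

resp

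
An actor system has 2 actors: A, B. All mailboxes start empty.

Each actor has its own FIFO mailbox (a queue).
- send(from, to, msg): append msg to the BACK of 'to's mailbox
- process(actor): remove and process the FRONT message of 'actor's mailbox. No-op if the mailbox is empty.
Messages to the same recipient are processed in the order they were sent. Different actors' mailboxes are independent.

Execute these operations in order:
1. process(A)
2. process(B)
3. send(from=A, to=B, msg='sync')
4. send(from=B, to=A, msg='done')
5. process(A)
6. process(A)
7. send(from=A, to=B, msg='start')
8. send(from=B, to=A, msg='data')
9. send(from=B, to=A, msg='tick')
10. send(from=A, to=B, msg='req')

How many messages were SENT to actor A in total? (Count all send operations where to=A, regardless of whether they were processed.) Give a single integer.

Answer: 3

Derivation:
After 1 (process(A)): A:[] B:[]
After 2 (process(B)): A:[] B:[]
After 3 (send(from=A, to=B, msg='sync')): A:[] B:[sync]
After 4 (send(from=B, to=A, msg='done')): A:[done] B:[sync]
After 5 (process(A)): A:[] B:[sync]
After 6 (process(A)): A:[] B:[sync]
After 7 (send(from=A, to=B, msg='start')): A:[] B:[sync,start]
After 8 (send(from=B, to=A, msg='data')): A:[data] B:[sync,start]
After 9 (send(from=B, to=A, msg='tick')): A:[data,tick] B:[sync,start]
After 10 (send(from=A, to=B, msg='req')): A:[data,tick] B:[sync,start,req]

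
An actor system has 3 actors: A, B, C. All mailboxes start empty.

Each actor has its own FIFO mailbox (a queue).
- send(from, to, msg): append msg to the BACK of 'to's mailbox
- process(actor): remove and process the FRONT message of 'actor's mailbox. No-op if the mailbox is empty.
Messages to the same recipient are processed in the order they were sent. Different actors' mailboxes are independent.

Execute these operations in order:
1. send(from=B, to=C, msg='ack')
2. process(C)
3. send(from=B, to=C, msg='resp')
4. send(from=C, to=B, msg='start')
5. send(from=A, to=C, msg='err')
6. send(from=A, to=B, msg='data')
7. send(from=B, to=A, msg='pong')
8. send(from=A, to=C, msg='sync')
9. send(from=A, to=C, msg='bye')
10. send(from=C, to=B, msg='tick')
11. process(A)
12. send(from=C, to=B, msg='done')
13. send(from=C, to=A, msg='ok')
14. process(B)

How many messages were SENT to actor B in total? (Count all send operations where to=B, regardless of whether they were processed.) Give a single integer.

Answer: 4

Derivation:
After 1 (send(from=B, to=C, msg='ack')): A:[] B:[] C:[ack]
After 2 (process(C)): A:[] B:[] C:[]
After 3 (send(from=B, to=C, msg='resp')): A:[] B:[] C:[resp]
After 4 (send(from=C, to=B, msg='start')): A:[] B:[start] C:[resp]
After 5 (send(from=A, to=C, msg='err')): A:[] B:[start] C:[resp,err]
After 6 (send(from=A, to=B, msg='data')): A:[] B:[start,data] C:[resp,err]
After 7 (send(from=B, to=A, msg='pong')): A:[pong] B:[start,data] C:[resp,err]
After 8 (send(from=A, to=C, msg='sync')): A:[pong] B:[start,data] C:[resp,err,sync]
After 9 (send(from=A, to=C, msg='bye')): A:[pong] B:[start,data] C:[resp,err,sync,bye]
After 10 (send(from=C, to=B, msg='tick')): A:[pong] B:[start,data,tick] C:[resp,err,sync,bye]
After 11 (process(A)): A:[] B:[start,data,tick] C:[resp,err,sync,bye]
After 12 (send(from=C, to=B, msg='done')): A:[] B:[start,data,tick,done] C:[resp,err,sync,bye]
After 13 (send(from=C, to=A, msg='ok')): A:[ok] B:[start,data,tick,done] C:[resp,err,sync,bye]
After 14 (process(B)): A:[ok] B:[data,tick,done] C:[resp,err,sync,bye]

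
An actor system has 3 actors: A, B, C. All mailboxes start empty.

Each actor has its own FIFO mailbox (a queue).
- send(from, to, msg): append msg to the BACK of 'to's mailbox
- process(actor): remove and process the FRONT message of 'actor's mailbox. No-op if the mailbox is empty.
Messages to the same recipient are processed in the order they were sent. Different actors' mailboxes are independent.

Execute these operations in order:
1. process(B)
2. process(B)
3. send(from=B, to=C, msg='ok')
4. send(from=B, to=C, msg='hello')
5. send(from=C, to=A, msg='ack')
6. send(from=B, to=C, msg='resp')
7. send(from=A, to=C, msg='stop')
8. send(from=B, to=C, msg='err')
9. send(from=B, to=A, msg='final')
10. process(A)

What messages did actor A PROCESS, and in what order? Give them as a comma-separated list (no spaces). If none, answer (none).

Answer: ack

Derivation:
After 1 (process(B)): A:[] B:[] C:[]
After 2 (process(B)): A:[] B:[] C:[]
After 3 (send(from=B, to=C, msg='ok')): A:[] B:[] C:[ok]
After 4 (send(from=B, to=C, msg='hello')): A:[] B:[] C:[ok,hello]
After 5 (send(from=C, to=A, msg='ack')): A:[ack] B:[] C:[ok,hello]
After 6 (send(from=B, to=C, msg='resp')): A:[ack] B:[] C:[ok,hello,resp]
After 7 (send(from=A, to=C, msg='stop')): A:[ack] B:[] C:[ok,hello,resp,stop]
After 8 (send(from=B, to=C, msg='err')): A:[ack] B:[] C:[ok,hello,resp,stop,err]
After 9 (send(from=B, to=A, msg='final')): A:[ack,final] B:[] C:[ok,hello,resp,stop,err]
After 10 (process(A)): A:[final] B:[] C:[ok,hello,resp,stop,err]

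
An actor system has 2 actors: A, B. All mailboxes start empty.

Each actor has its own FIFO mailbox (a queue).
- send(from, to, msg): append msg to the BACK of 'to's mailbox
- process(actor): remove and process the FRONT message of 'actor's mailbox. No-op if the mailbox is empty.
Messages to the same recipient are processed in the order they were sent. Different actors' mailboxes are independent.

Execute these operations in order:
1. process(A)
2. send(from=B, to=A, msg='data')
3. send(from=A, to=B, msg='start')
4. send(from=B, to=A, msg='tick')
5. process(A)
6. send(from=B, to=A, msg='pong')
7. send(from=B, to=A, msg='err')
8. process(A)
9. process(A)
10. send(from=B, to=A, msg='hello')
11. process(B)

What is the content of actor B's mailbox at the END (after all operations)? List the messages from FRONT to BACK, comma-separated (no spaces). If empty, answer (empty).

After 1 (process(A)): A:[] B:[]
After 2 (send(from=B, to=A, msg='data')): A:[data] B:[]
After 3 (send(from=A, to=B, msg='start')): A:[data] B:[start]
After 4 (send(from=B, to=A, msg='tick')): A:[data,tick] B:[start]
After 5 (process(A)): A:[tick] B:[start]
After 6 (send(from=B, to=A, msg='pong')): A:[tick,pong] B:[start]
After 7 (send(from=B, to=A, msg='err')): A:[tick,pong,err] B:[start]
After 8 (process(A)): A:[pong,err] B:[start]
After 9 (process(A)): A:[err] B:[start]
After 10 (send(from=B, to=A, msg='hello')): A:[err,hello] B:[start]
After 11 (process(B)): A:[err,hello] B:[]

Answer: (empty)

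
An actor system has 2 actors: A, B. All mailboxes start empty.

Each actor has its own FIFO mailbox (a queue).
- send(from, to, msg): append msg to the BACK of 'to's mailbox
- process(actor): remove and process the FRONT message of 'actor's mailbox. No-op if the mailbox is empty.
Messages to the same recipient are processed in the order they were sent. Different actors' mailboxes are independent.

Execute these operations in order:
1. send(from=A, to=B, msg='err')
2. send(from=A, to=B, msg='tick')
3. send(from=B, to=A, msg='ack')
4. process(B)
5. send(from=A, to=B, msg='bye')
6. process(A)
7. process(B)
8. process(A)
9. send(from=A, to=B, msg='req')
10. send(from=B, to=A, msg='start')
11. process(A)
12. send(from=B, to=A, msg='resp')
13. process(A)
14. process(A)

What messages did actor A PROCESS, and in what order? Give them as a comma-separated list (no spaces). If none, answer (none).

After 1 (send(from=A, to=B, msg='err')): A:[] B:[err]
After 2 (send(from=A, to=B, msg='tick')): A:[] B:[err,tick]
After 3 (send(from=B, to=A, msg='ack')): A:[ack] B:[err,tick]
After 4 (process(B)): A:[ack] B:[tick]
After 5 (send(from=A, to=B, msg='bye')): A:[ack] B:[tick,bye]
After 6 (process(A)): A:[] B:[tick,bye]
After 7 (process(B)): A:[] B:[bye]
After 8 (process(A)): A:[] B:[bye]
After 9 (send(from=A, to=B, msg='req')): A:[] B:[bye,req]
After 10 (send(from=B, to=A, msg='start')): A:[start] B:[bye,req]
After 11 (process(A)): A:[] B:[bye,req]
After 12 (send(from=B, to=A, msg='resp')): A:[resp] B:[bye,req]
After 13 (process(A)): A:[] B:[bye,req]
After 14 (process(A)): A:[] B:[bye,req]

Answer: ack,start,resp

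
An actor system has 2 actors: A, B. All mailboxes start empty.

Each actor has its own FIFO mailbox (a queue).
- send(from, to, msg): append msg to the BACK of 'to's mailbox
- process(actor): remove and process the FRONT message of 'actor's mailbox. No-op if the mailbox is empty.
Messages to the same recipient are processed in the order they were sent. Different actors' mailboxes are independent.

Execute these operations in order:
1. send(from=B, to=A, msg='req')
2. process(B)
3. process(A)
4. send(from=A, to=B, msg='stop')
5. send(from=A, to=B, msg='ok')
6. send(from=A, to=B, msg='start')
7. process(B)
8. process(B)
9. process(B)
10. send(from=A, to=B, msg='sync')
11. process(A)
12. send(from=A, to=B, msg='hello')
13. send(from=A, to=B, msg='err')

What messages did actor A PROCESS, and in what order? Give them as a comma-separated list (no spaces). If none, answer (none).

Answer: req

Derivation:
After 1 (send(from=B, to=A, msg='req')): A:[req] B:[]
After 2 (process(B)): A:[req] B:[]
After 3 (process(A)): A:[] B:[]
After 4 (send(from=A, to=B, msg='stop')): A:[] B:[stop]
After 5 (send(from=A, to=B, msg='ok')): A:[] B:[stop,ok]
After 6 (send(from=A, to=B, msg='start')): A:[] B:[stop,ok,start]
After 7 (process(B)): A:[] B:[ok,start]
After 8 (process(B)): A:[] B:[start]
After 9 (process(B)): A:[] B:[]
After 10 (send(from=A, to=B, msg='sync')): A:[] B:[sync]
After 11 (process(A)): A:[] B:[sync]
After 12 (send(from=A, to=B, msg='hello')): A:[] B:[sync,hello]
After 13 (send(from=A, to=B, msg='err')): A:[] B:[sync,hello,err]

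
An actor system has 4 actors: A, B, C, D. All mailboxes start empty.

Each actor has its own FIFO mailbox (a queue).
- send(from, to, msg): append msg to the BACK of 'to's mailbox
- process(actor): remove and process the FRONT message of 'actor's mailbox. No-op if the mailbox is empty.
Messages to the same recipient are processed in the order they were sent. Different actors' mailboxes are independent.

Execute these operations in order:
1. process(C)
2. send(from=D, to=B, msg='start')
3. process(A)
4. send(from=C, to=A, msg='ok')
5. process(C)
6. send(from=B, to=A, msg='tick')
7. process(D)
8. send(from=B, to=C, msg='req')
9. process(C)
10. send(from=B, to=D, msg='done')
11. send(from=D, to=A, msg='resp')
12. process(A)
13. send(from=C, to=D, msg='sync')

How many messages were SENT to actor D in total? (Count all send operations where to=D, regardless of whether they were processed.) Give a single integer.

Answer: 2

Derivation:
After 1 (process(C)): A:[] B:[] C:[] D:[]
After 2 (send(from=D, to=B, msg='start')): A:[] B:[start] C:[] D:[]
After 3 (process(A)): A:[] B:[start] C:[] D:[]
After 4 (send(from=C, to=A, msg='ok')): A:[ok] B:[start] C:[] D:[]
After 5 (process(C)): A:[ok] B:[start] C:[] D:[]
After 6 (send(from=B, to=A, msg='tick')): A:[ok,tick] B:[start] C:[] D:[]
After 7 (process(D)): A:[ok,tick] B:[start] C:[] D:[]
After 8 (send(from=B, to=C, msg='req')): A:[ok,tick] B:[start] C:[req] D:[]
After 9 (process(C)): A:[ok,tick] B:[start] C:[] D:[]
After 10 (send(from=B, to=D, msg='done')): A:[ok,tick] B:[start] C:[] D:[done]
After 11 (send(from=D, to=A, msg='resp')): A:[ok,tick,resp] B:[start] C:[] D:[done]
After 12 (process(A)): A:[tick,resp] B:[start] C:[] D:[done]
After 13 (send(from=C, to=D, msg='sync')): A:[tick,resp] B:[start] C:[] D:[done,sync]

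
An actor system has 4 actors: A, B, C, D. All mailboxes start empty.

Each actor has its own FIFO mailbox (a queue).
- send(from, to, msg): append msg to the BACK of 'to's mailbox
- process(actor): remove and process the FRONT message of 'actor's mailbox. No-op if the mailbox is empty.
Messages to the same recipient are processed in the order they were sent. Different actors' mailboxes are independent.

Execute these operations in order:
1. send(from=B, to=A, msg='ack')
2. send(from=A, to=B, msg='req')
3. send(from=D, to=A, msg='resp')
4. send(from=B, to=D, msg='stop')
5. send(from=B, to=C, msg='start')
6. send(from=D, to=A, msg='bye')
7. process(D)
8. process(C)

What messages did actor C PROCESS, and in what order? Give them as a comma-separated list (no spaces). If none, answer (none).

Answer: start

Derivation:
After 1 (send(from=B, to=A, msg='ack')): A:[ack] B:[] C:[] D:[]
After 2 (send(from=A, to=B, msg='req')): A:[ack] B:[req] C:[] D:[]
After 3 (send(from=D, to=A, msg='resp')): A:[ack,resp] B:[req] C:[] D:[]
After 4 (send(from=B, to=D, msg='stop')): A:[ack,resp] B:[req] C:[] D:[stop]
After 5 (send(from=B, to=C, msg='start')): A:[ack,resp] B:[req] C:[start] D:[stop]
After 6 (send(from=D, to=A, msg='bye')): A:[ack,resp,bye] B:[req] C:[start] D:[stop]
After 7 (process(D)): A:[ack,resp,bye] B:[req] C:[start] D:[]
After 8 (process(C)): A:[ack,resp,bye] B:[req] C:[] D:[]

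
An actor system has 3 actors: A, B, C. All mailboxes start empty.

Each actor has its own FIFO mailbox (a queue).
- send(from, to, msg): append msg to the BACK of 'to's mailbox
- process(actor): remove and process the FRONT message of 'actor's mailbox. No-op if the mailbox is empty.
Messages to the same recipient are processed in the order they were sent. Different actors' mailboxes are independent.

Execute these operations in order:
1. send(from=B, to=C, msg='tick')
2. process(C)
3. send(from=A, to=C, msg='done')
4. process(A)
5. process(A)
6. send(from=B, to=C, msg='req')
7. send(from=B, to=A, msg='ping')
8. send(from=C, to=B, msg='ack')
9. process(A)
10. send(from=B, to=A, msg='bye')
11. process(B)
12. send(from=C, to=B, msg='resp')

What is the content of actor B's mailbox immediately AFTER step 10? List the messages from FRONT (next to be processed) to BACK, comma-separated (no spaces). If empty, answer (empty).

After 1 (send(from=B, to=C, msg='tick')): A:[] B:[] C:[tick]
After 2 (process(C)): A:[] B:[] C:[]
After 3 (send(from=A, to=C, msg='done')): A:[] B:[] C:[done]
After 4 (process(A)): A:[] B:[] C:[done]
After 5 (process(A)): A:[] B:[] C:[done]
After 6 (send(from=B, to=C, msg='req')): A:[] B:[] C:[done,req]
After 7 (send(from=B, to=A, msg='ping')): A:[ping] B:[] C:[done,req]
After 8 (send(from=C, to=B, msg='ack')): A:[ping] B:[ack] C:[done,req]
After 9 (process(A)): A:[] B:[ack] C:[done,req]
After 10 (send(from=B, to=A, msg='bye')): A:[bye] B:[ack] C:[done,req]

ack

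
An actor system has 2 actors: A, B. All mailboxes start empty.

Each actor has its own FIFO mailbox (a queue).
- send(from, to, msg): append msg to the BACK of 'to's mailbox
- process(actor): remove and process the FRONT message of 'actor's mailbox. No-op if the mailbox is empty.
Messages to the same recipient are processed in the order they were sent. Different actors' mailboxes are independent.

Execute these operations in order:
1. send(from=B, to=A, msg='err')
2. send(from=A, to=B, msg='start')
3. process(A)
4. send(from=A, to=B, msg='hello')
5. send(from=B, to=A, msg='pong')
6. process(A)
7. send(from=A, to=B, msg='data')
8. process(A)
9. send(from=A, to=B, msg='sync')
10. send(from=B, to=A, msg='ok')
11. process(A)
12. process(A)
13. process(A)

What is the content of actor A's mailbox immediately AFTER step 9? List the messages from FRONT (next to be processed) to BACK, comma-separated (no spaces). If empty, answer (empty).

After 1 (send(from=B, to=A, msg='err')): A:[err] B:[]
After 2 (send(from=A, to=B, msg='start')): A:[err] B:[start]
After 3 (process(A)): A:[] B:[start]
After 4 (send(from=A, to=B, msg='hello')): A:[] B:[start,hello]
After 5 (send(from=B, to=A, msg='pong')): A:[pong] B:[start,hello]
After 6 (process(A)): A:[] B:[start,hello]
After 7 (send(from=A, to=B, msg='data')): A:[] B:[start,hello,data]
After 8 (process(A)): A:[] B:[start,hello,data]
After 9 (send(from=A, to=B, msg='sync')): A:[] B:[start,hello,data,sync]

(empty)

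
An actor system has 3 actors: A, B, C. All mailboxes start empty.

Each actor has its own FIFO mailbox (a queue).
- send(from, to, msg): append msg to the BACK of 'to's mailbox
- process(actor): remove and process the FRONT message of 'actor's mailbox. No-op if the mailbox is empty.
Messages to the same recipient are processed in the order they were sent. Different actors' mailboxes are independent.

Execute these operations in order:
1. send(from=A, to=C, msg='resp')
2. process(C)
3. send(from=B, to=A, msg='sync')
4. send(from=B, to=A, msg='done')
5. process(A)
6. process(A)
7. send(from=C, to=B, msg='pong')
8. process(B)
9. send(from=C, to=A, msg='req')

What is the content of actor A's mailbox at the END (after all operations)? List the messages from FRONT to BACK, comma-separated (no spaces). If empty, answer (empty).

Answer: req

Derivation:
After 1 (send(from=A, to=C, msg='resp')): A:[] B:[] C:[resp]
After 2 (process(C)): A:[] B:[] C:[]
After 3 (send(from=B, to=A, msg='sync')): A:[sync] B:[] C:[]
After 4 (send(from=B, to=A, msg='done')): A:[sync,done] B:[] C:[]
After 5 (process(A)): A:[done] B:[] C:[]
After 6 (process(A)): A:[] B:[] C:[]
After 7 (send(from=C, to=B, msg='pong')): A:[] B:[pong] C:[]
After 8 (process(B)): A:[] B:[] C:[]
After 9 (send(from=C, to=A, msg='req')): A:[req] B:[] C:[]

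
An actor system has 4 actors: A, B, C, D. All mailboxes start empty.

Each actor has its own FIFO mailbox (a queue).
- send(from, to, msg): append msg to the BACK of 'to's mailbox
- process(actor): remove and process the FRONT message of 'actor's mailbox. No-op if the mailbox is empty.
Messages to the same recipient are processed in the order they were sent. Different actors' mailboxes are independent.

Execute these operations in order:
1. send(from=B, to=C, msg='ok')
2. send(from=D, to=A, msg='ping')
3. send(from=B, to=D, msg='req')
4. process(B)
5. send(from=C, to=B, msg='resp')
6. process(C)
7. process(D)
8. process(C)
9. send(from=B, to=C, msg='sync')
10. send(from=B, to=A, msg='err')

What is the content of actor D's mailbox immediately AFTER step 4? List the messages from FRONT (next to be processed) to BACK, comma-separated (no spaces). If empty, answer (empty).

After 1 (send(from=B, to=C, msg='ok')): A:[] B:[] C:[ok] D:[]
After 2 (send(from=D, to=A, msg='ping')): A:[ping] B:[] C:[ok] D:[]
After 3 (send(from=B, to=D, msg='req')): A:[ping] B:[] C:[ok] D:[req]
After 4 (process(B)): A:[ping] B:[] C:[ok] D:[req]

req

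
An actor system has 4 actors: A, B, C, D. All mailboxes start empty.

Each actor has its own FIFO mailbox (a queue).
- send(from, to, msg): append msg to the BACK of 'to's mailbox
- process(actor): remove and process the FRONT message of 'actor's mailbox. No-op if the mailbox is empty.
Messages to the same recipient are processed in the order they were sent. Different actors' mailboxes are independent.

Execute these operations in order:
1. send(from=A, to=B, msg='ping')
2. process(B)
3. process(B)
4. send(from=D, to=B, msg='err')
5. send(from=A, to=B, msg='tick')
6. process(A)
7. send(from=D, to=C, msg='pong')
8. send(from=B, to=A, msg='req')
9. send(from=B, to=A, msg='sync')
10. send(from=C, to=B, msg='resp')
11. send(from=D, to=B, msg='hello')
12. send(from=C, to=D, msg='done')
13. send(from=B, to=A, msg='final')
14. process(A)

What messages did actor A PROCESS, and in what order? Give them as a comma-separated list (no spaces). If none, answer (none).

After 1 (send(from=A, to=B, msg='ping')): A:[] B:[ping] C:[] D:[]
After 2 (process(B)): A:[] B:[] C:[] D:[]
After 3 (process(B)): A:[] B:[] C:[] D:[]
After 4 (send(from=D, to=B, msg='err')): A:[] B:[err] C:[] D:[]
After 5 (send(from=A, to=B, msg='tick')): A:[] B:[err,tick] C:[] D:[]
After 6 (process(A)): A:[] B:[err,tick] C:[] D:[]
After 7 (send(from=D, to=C, msg='pong')): A:[] B:[err,tick] C:[pong] D:[]
After 8 (send(from=B, to=A, msg='req')): A:[req] B:[err,tick] C:[pong] D:[]
After 9 (send(from=B, to=A, msg='sync')): A:[req,sync] B:[err,tick] C:[pong] D:[]
After 10 (send(from=C, to=B, msg='resp')): A:[req,sync] B:[err,tick,resp] C:[pong] D:[]
After 11 (send(from=D, to=B, msg='hello')): A:[req,sync] B:[err,tick,resp,hello] C:[pong] D:[]
After 12 (send(from=C, to=D, msg='done')): A:[req,sync] B:[err,tick,resp,hello] C:[pong] D:[done]
After 13 (send(from=B, to=A, msg='final')): A:[req,sync,final] B:[err,tick,resp,hello] C:[pong] D:[done]
After 14 (process(A)): A:[sync,final] B:[err,tick,resp,hello] C:[pong] D:[done]

Answer: req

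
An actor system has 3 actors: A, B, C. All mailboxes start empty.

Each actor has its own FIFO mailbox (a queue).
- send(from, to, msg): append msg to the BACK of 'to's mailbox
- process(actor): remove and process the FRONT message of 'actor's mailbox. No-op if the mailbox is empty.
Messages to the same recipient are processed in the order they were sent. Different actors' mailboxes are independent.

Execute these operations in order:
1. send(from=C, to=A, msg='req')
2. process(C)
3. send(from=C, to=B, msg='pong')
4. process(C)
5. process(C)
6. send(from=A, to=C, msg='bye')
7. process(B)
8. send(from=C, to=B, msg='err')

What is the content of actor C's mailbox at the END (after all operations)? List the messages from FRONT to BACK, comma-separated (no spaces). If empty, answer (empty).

After 1 (send(from=C, to=A, msg='req')): A:[req] B:[] C:[]
After 2 (process(C)): A:[req] B:[] C:[]
After 3 (send(from=C, to=B, msg='pong')): A:[req] B:[pong] C:[]
After 4 (process(C)): A:[req] B:[pong] C:[]
After 5 (process(C)): A:[req] B:[pong] C:[]
After 6 (send(from=A, to=C, msg='bye')): A:[req] B:[pong] C:[bye]
After 7 (process(B)): A:[req] B:[] C:[bye]
After 8 (send(from=C, to=B, msg='err')): A:[req] B:[err] C:[bye]

Answer: bye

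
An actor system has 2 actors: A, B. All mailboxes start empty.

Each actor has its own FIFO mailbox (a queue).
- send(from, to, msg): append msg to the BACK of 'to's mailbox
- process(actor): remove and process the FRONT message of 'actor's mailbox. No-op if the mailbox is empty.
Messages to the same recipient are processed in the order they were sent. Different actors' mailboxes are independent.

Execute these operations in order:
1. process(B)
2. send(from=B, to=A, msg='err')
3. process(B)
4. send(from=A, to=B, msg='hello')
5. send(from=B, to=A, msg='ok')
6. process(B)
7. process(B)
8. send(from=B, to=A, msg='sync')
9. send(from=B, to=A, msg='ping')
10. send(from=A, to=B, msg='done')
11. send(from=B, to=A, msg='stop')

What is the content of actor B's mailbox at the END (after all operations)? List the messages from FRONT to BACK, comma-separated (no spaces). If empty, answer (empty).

Answer: done

Derivation:
After 1 (process(B)): A:[] B:[]
After 2 (send(from=B, to=A, msg='err')): A:[err] B:[]
After 3 (process(B)): A:[err] B:[]
After 4 (send(from=A, to=B, msg='hello')): A:[err] B:[hello]
After 5 (send(from=B, to=A, msg='ok')): A:[err,ok] B:[hello]
After 6 (process(B)): A:[err,ok] B:[]
After 7 (process(B)): A:[err,ok] B:[]
After 8 (send(from=B, to=A, msg='sync')): A:[err,ok,sync] B:[]
After 9 (send(from=B, to=A, msg='ping')): A:[err,ok,sync,ping] B:[]
After 10 (send(from=A, to=B, msg='done')): A:[err,ok,sync,ping] B:[done]
After 11 (send(from=B, to=A, msg='stop')): A:[err,ok,sync,ping,stop] B:[done]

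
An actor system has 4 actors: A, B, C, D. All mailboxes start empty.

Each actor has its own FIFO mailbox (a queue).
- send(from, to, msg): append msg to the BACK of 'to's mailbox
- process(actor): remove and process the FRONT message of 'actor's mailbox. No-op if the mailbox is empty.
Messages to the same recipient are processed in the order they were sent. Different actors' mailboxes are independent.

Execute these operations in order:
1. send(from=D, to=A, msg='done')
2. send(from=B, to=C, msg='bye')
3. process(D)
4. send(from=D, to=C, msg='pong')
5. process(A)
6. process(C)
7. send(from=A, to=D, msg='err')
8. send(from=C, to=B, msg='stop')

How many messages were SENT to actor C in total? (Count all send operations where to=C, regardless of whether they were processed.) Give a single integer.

Answer: 2

Derivation:
After 1 (send(from=D, to=A, msg='done')): A:[done] B:[] C:[] D:[]
After 2 (send(from=B, to=C, msg='bye')): A:[done] B:[] C:[bye] D:[]
After 3 (process(D)): A:[done] B:[] C:[bye] D:[]
After 4 (send(from=D, to=C, msg='pong')): A:[done] B:[] C:[bye,pong] D:[]
After 5 (process(A)): A:[] B:[] C:[bye,pong] D:[]
After 6 (process(C)): A:[] B:[] C:[pong] D:[]
After 7 (send(from=A, to=D, msg='err')): A:[] B:[] C:[pong] D:[err]
After 8 (send(from=C, to=B, msg='stop')): A:[] B:[stop] C:[pong] D:[err]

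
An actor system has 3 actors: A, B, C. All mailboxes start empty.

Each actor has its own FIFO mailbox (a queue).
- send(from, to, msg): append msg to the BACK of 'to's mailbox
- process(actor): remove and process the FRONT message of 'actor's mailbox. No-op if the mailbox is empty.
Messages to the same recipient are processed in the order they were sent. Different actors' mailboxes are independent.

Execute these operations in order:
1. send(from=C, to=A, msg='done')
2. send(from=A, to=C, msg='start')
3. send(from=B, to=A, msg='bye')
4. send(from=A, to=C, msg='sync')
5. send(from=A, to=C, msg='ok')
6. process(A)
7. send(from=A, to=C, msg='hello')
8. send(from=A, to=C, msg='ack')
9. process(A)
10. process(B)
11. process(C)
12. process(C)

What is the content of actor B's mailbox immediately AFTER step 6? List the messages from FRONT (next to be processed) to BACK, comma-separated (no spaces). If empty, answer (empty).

After 1 (send(from=C, to=A, msg='done')): A:[done] B:[] C:[]
After 2 (send(from=A, to=C, msg='start')): A:[done] B:[] C:[start]
After 3 (send(from=B, to=A, msg='bye')): A:[done,bye] B:[] C:[start]
After 4 (send(from=A, to=C, msg='sync')): A:[done,bye] B:[] C:[start,sync]
After 5 (send(from=A, to=C, msg='ok')): A:[done,bye] B:[] C:[start,sync,ok]
After 6 (process(A)): A:[bye] B:[] C:[start,sync,ok]

(empty)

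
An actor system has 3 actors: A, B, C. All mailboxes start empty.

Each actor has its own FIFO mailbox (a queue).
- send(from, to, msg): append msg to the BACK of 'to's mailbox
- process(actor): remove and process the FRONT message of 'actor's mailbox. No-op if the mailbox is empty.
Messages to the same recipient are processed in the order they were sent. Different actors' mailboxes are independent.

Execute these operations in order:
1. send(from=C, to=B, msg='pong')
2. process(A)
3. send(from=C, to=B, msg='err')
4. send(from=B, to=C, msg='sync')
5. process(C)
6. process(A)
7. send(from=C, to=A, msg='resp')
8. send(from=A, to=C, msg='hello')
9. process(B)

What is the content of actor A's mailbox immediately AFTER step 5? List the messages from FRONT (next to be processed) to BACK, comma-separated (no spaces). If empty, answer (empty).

After 1 (send(from=C, to=B, msg='pong')): A:[] B:[pong] C:[]
After 2 (process(A)): A:[] B:[pong] C:[]
After 3 (send(from=C, to=B, msg='err')): A:[] B:[pong,err] C:[]
After 4 (send(from=B, to=C, msg='sync')): A:[] B:[pong,err] C:[sync]
After 5 (process(C)): A:[] B:[pong,err] C:[]

(empty)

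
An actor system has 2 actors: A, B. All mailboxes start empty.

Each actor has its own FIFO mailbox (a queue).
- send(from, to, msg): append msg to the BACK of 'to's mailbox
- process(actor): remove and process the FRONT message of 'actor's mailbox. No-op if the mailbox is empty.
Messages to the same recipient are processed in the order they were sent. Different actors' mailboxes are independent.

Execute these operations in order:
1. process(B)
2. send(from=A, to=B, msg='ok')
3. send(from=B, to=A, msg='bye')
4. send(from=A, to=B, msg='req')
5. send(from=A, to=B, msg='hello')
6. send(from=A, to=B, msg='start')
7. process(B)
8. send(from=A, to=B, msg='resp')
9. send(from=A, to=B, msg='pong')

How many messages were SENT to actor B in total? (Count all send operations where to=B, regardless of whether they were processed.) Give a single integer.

After 1 (process(B)): A:[] B:[]
After 2 (send(from=A, to=B, msg='ok')): A:[] B:[ok]
After 3 (send(from=B, to=A, msg='bye')): A:[bye] B:[ok]
After 4 (send(from=A, to=B, msg='req')): A:[bye] B:[ok,req]
After 5 (send(from=A, to=B, msg='hello')): A:[bye] B:[ok,req,hello]
After 6 (send(from=A, to=B, msg='start')): A:[bye] B:[ok,req,hello,start]
After 7 (process(B)): A:[bye] B:[req,hello,start]
After 8 (send(from=A, to=B, msg='resp')): A:[bye] B:[req,hello,start,resp]
After 9 (send(from=A, to=B, msg='pong')): A:[bye] B:[req,hello,start,resp,pong]

Answer: 6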